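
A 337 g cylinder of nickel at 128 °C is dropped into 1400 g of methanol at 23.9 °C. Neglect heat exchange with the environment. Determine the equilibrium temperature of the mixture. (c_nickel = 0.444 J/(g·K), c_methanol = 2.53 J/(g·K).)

T_f is the heat-capacity-weighted average of the initial temperatures:
T_f = (149.63·128 + 3542·23.9) / (149.63 + 3542)
    = 103806 / 3691.6 ≈ 28.12 °C

T_f ≈ 28.1 °C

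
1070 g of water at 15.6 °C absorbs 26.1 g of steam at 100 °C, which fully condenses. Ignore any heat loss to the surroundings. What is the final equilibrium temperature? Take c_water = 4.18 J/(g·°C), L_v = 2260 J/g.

T_f ≈ 30.5 °C

Heat gained plus heat lost sum to zero:
steam→water at 100 °C releases m L_v = 26.1×2260 = 58986; condensed water 100 °C→T: 109.1(T − 100); original water: 4472.6(T − 15.6)
4581.7 T = 58986 + 10910 + 69773 = 139668
T ≈ 30.48 °C, under the boiling point, so the assumption holds.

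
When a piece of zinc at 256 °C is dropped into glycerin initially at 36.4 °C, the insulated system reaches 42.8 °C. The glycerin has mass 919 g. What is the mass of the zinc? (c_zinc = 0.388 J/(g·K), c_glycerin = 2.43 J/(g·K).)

Conservation of energy gives ΣQ = 0:
m×0.388×(42.8 − 256) + 919×2.43×(42.8 − 36.4) = 0
-82.72 m = -14292
m = -14292/-82.72 ≈ 172.8 g

m ≈ 173 g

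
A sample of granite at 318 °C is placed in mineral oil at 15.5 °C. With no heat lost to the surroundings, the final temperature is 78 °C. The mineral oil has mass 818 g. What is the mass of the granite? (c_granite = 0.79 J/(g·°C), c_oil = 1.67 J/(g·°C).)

m ≈ 450 g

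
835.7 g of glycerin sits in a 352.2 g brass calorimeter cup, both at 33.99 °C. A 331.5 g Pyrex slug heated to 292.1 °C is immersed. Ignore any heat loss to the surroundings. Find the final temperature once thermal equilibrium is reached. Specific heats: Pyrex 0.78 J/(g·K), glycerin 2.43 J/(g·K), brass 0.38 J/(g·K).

T_f ≈ 61.5 °C

Energy conservation, ΣQ = 0:
331.5×0.78×(T − 292.1) + 835.7×2.43×(T − 33.99) + 352.2×0.38×(T − 33.99) = 0
2423.2 T = 149103
T = 149103/2423.2 ≈ 61.53 °C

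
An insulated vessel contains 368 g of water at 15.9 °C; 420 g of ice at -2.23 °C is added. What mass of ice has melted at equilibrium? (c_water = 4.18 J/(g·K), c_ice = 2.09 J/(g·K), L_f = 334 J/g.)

m_melted ≈ 67.4 g

Water can give up m c ΔT = 368×4.18×15.9 = 24458 J before reaching 0 °C.
Of that, 420×2.09×2.23 = 1957.5 J goes to bring the ice to 0 °C, leaving 22501 J.
To melt every bit of ice: 420×334 = 140280 J.
Since 22501 < 140280 J, not all the ice melts; equilibrium is at 0 °C.
m_melted×334 = 22501  ⇒  m_melted ≈ 67.37 g.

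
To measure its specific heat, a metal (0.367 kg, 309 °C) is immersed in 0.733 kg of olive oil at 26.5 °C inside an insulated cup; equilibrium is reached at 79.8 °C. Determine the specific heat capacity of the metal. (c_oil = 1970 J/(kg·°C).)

Heat gained plus heat lost sum to zero:
0.367·c·(79.8 − 309) + 0.733·1970·(79.8 − 26.5) = 0
-84.12 c = -76966
c = -76966/-84.12 ≈ 915 J/(kg·°C)

c ≈ 915 J/(kg·°C)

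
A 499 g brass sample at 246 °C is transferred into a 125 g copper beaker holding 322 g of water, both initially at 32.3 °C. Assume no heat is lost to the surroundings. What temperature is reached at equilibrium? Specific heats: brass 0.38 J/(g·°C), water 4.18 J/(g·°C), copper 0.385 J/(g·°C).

T_f ≈ 57.9 °C

Let T be the final temperature. ΣQ_i = 0:
499×0.38×(T − 246) + 322×4.18×(T − 32.3) + 125×0.385×(T − 32.3) = 0
(189.62 + 1346 + 48.12) T = 189.62×246 + 1346×32.3 + 48.12×32.3
T = 91675 / 1583.7 = 57.9 °C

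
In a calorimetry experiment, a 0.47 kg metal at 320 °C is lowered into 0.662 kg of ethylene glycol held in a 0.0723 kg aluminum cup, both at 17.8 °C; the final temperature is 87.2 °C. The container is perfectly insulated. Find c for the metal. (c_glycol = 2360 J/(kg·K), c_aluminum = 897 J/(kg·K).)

c ≈ 1030 J/(kg·K)

Setting the total heat transfer to zero:
0.47·c·(87.2 − 320) + 0.662·2360·(87.2 − 17.8) + 0.0723·897·(87.2 − 17.8) = 0
-109.42 c = -112926
c = -112926/-109.42 ≈ 1032 J/(kg·K)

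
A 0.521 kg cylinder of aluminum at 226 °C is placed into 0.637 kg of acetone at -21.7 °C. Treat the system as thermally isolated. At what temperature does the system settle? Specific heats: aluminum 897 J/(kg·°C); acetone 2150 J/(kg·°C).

Let T be the final temperature. ΣQ_i = 0:
0.521×897×(T − 226) + 0.637×2150×(T − (-21.7)) = 0
467.34(T − 226) + 1369.5(T − (-21.7)) = 0
1836.9 T = 75899
T = 75899/1836.9 ≈ 41.32 °C

T_f ≈ 41.3 °C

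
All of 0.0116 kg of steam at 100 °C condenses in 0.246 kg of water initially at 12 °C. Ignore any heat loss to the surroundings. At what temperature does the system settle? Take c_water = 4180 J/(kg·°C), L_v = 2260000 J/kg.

Conservation of energy gives ΣQ = 0:
condense steam: −0.0116×2260000 = −26216
  condensed water 100 °C→T: 48.49(T − 100)
  original water: 1028.3(T − 12)
1076.8 T = 26216 + 4848.8 + 12339 = 43404
T ≈ 40.31 °C — below 100 °C, confirming all the steam condensed.

T_f ≈ 40.3 °C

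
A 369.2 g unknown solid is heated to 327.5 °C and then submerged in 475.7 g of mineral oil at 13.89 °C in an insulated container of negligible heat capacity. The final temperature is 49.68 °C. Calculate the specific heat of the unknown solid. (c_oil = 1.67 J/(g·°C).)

c ≈ 0.277 J/(g·°C)

m_s c (T_s − T_f) = m_oil c_oil (T_f − T_0):
369.2·c·(327.5 − 49.68) = 475.7·1.67·(49.68 − 13.89)
102571 c = 28432  ⇒  c ≈ 0.2772 J/(g·°C)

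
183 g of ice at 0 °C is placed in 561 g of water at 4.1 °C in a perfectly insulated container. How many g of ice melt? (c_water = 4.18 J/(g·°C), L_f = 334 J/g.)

m_melted ≈ 28.8 g

Heat available from the water dropping to 0 °C: 561·4.18·4.1 = 9614.4 J.
Fully melting the ice requires m_ice L_f = 183·334 = 61122 J.
Since 9614.4 < 61122 J, not all the ice melts; equilibrium is at 0 °C.
m_melted·334 = 9614.4  ⇒  m_melted ≈ 28.79 g.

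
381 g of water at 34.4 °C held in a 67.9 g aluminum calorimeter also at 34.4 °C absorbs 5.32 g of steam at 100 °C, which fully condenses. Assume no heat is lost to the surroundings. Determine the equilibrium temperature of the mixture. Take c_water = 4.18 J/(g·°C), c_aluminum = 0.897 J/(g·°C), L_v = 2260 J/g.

T_f ≈ 42.4 °C

Setting the total heat transfer to zero:
steam→water at 100 °C releases m L_v = 5.32·2260 = 12023
  condensed water 100 °C→T: 22.24(T − 100)
  original water: 1592.6(T − 34.4)
  aluminum cup: 67.9·0.897·(T − 34.4) = 60.91(T − 34.4)
1675.7 T = 12023 + 2223.8 + 56880 = 71127
T ≈ 42.45 °C — below 100 °C, confirming all the steam condensed.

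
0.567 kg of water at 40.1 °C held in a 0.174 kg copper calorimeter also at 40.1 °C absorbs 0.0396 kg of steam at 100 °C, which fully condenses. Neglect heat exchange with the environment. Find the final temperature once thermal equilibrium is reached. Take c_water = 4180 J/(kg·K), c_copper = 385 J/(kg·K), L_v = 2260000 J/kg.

T_f ≈ 78.3 °C

Setting the total heat transfer to zero:
latent heat released on condensation: 0.0396·2260000 = 89496; condensed water 100 °C→T: 165.53(T − 100); water warms: 0.567·4180·(T − 40.1) = 2370.1(T − 40.1); copper cup: 0.174·385·(T − 40.1) = 66.99(T − 40.1)
2602.6 T = 89496 + 16553 + 97726 = 203775
T ≈ 78.30 °C — below 100 °C, confirming all the steam condensed.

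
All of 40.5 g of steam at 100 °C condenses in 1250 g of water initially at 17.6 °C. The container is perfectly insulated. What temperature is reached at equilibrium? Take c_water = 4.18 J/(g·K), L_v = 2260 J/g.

T_f ≈ 37.2 °C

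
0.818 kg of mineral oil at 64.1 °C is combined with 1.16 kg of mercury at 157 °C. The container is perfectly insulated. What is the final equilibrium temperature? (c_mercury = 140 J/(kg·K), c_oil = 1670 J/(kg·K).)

T_f ≈ 74.0 °C

Conservation of energy gives ΣQ = 0:
1.16*140*(T − 157) + 0.818*1670*(T − 64.1) = 0
162.4(T − 157) + 1366.1(T − 64.1) = 0
(162.4 + 1366.1) T = 162.4*157 + 1366.1*64.1
T ≈ 73.97 °C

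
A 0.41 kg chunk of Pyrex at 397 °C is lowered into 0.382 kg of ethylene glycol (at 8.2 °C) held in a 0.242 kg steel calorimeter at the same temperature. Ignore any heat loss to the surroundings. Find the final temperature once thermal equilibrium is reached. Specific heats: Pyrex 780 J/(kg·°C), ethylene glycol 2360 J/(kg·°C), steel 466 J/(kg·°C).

T_f ≈ 101.4 °C

T_f = Σ m_i c_i T_i / Σ m_i c_i:
T_f = (319.8·397 + 901.52·8.2 + 112.77·8.2) / (319.8 + 901.52 + 112.77)
    = 135278 / 1334.1 ≈ 101.40 °C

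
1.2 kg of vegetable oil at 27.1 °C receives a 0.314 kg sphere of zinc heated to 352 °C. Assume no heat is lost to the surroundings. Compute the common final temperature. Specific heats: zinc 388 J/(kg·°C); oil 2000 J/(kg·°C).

T_f ≈ 42.8 °C

Heat lost by the zinc equals heat gained by the oil:
0.314×388×(352 − T) = 1.2×2000×(T − 27.1)
121.83(352 − T) = 2400(T − 27.1)
2521.8 T = 107925  ⇒  T ≈ 42.80 °C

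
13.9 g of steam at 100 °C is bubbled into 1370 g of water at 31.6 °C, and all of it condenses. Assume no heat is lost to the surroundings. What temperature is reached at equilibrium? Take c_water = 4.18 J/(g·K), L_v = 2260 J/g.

Setting the total heat transfer to zero:
latent heat released on condensation: 13.9·2260 = 31414
  condensed water 100 °C→T: 58.1(T − 100)
  original water: 5726.6(T − 31.6)
5784.7 T = 31414 + 5810.2 + 180961 = 218185
T ≈ 37.72 °C, under the boiling point, so the assumption holds.

T_f ≈ 37.7 °C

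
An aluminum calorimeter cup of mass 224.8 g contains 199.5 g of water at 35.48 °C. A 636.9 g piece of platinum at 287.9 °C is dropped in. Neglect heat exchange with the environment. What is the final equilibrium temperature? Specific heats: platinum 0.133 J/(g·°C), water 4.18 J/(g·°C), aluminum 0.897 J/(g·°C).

T_f ≈ 54.6 °C

Conservation of energy gives ΣQ = 0:
636.9×0.133×(T − 287.9) + 199.5×4.18×(T − 35.48) + 224.8×0.897×(T − 35.48) = 0
84.71(T − 287.9) + 833.91(T − 35.48) + 201.65(T − 35.48) = 0
1120.3 T = 61129
T = 61129 / 1120.3 = 54.6 °C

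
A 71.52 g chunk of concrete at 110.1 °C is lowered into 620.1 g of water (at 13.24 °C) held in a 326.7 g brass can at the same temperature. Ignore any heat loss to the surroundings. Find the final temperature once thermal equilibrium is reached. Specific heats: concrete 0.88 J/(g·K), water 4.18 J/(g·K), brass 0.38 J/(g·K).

Setting the total heat transfer to zero:
71.52*0.88*(T − 110.1) + 620.1*4.18*(T − 13.24) + 326.7*0.38*(T − 13.24) = 0
2779.1 T = 42891
T = 42891 / 2779.1 = 15.4 °C

T_f ≈ 15.4 °C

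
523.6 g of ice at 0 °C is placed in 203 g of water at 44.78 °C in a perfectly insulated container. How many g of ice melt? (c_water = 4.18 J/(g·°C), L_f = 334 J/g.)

m_melted ≈ 114 g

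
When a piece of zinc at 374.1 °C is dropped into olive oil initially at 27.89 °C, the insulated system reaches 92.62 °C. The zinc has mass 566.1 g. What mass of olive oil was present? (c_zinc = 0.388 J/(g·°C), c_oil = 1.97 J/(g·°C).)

m ≈ 485 g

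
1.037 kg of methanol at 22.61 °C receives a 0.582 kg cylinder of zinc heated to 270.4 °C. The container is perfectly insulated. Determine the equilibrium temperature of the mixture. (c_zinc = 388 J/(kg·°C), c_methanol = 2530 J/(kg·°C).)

T_f ≈ 42.2 °C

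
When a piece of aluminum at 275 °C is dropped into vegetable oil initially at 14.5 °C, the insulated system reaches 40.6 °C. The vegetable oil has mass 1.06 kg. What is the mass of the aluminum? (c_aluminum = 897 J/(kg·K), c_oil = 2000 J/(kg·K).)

Setting the total heat transfer to zero:
m×897×(40.6 − 275) + 1.06×2000×(40.6 − 14.5) = 0
-210257 m = -55332
m = -55332/-210257 ≈ 0.2632 kg

m ≈ 0.263 kg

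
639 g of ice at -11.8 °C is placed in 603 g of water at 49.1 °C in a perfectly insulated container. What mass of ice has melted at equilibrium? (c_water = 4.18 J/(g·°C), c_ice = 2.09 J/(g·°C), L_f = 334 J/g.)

m_melted ≈ 323 g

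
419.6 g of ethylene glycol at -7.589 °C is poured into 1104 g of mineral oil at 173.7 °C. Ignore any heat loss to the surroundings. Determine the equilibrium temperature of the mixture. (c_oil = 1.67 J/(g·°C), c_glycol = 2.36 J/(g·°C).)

T_f = Σ m_i c_i T_i / Σ m_i c_i:
T_f = (1843.7×173.7 + 990.26×(-7.589)) / (1843.7 + 990.26)
    = 312732 / 2833.9 ≈ 110.35 °C

T_f ≈ 110.4 °C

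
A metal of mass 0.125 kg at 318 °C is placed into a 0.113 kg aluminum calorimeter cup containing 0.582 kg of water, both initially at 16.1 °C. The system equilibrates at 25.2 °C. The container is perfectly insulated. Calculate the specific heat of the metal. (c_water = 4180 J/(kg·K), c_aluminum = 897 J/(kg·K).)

Let T be the final temperature. ΣQ_i = 0:
0.125·c·(25.2 − 318) + 0.582·4180·(25.2 − 16.1) + 0.113·897·(25.2 − 16.1) = 0
-36.6 c = -23061
c = -23061/-36.6 ≈ 630.1 J/(kg·K)

c ≈ 630 J/(kg·K)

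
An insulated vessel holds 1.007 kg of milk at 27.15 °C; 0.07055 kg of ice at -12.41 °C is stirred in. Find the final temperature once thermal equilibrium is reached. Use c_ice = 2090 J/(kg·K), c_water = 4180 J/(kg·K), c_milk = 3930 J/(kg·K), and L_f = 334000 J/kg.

Net heat exchanged in the isolated system is zero:
warm ice to 0 °C: 0.07055·2090·(0 − (-12.41)) = 1829.8; melt ice: 0.07055·334000 = 23564; warm the meltwater: 294.9 T; milk cools: 1.007·3930·(T − 27.15) = 3957.5(T − 27.15)
4252.4 T = 107446 − 25394 = 82053
T ≈ 19.30 °C (positive, so assuming full melt was valid).

T_f ≈ 19.3 °C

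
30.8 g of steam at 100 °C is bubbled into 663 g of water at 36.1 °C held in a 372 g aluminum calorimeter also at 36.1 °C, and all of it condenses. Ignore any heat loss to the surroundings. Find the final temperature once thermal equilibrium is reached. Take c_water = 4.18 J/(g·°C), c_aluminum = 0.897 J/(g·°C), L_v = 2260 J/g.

Let T be the final temperature. ΣQ_i = 0:
latent heat released on condensation: 30.8×2260 = 69608
  condensed water 100 °C→T: 128.74(T − 100)
  water warms: 663×4.18×(T − 36.1) = 2771.3(T − 36.1)
  cup: 333.68(T − 36.1)
3233.8 T = 69608 + 12874 + 112091 = 194574
T ≈ 60.17 °C — below 100 °C, confirming all the steam condensed.

T_f ≈ 60.2 °C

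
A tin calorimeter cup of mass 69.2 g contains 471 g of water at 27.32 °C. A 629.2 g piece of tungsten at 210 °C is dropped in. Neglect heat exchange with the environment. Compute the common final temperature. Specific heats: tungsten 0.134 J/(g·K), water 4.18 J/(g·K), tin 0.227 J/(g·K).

T_f ≈ 34.8 °C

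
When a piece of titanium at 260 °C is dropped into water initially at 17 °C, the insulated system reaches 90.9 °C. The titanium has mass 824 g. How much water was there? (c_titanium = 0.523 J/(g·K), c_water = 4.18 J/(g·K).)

m ≈ 236 g

Heat gained plus heat lost sum to zero:
824·0.523·(90.9 − 260) + m·4.18·(90.9 − 17) = 0
308.9 m = 72874
m = 72874/308.9 ≈ 235.9 g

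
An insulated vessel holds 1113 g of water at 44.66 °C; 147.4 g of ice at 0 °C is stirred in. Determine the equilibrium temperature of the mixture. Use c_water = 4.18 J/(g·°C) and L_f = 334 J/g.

Sum of m c ΔT and latent-heat terms is zero:
fusion: m_ice L_f = 147.4·334 = 49232
  warm the meltwater: 616.13 T
  water: 4652.3(T − 44.66)
5268.5 T = 207774 − 49232 = 158542
T ≈ 30.09 °C (positive, so assuming full melt was valid).

T_f ≈ 30.1 °C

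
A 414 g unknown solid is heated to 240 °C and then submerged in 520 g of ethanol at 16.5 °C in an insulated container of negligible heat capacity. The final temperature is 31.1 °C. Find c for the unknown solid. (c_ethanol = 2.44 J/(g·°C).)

c ≈ 0.214 J/(g·°C)

m_s c (T_s − T_f) = m_ethanol c_ethanol (T_f − T_0):
414·c·(240 − 31.1) = 520·2.44·(31.1 − 16.5)
86485 c = 18524  ⇒  c ≈ 0.2142 J/(g·°C)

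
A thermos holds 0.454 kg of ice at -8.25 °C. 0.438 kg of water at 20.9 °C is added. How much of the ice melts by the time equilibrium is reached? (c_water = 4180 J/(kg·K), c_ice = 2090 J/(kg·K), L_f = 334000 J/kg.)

Water can give up m c ΔT = 0.438×4180×20.9 = 38265 J before reaching 0 °C.
Warming the ice to 0 °C takes 0.454×2090×8.25 = 7828.1 J, leaving 30436 J for melting.
Melting all 0.454 kg of ice would need 0.454×334000 = 151636 J.
30436 J < 151636 J, so only part of the ice melts and the system sits at 0 °C.
m_melt = 30436 / L_f = 0.09113 kg.

m_melted ≈ 0.0911 kg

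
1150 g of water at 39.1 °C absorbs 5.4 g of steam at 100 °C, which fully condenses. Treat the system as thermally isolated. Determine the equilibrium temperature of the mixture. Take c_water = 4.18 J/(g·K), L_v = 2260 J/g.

T_f ≈ 41.9 °C

Sum of m c ΔT and latent-heat terms is zero:
steam→water at 100 °C releases m L_v = 5.4×2260 = 12204
  condensed water 100 °C→T: 22.57(T − 100)
  water warms: 1150×4.18×(T − 39.1) = 4807(T − 39.1)
4829.6 T = 12204 + 2257.2 + 187954 = 202415
T ≈ 41.91 °C — below 100 °C, confirming all the steam condensed.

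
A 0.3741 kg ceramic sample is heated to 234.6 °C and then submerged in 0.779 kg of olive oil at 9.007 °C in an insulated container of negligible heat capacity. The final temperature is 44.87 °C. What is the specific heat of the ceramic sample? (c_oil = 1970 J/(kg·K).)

c ≈ 775 J/(kg·K)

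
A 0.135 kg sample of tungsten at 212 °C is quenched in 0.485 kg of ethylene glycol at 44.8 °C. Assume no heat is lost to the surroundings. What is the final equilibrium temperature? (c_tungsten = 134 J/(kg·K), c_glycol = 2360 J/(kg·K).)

T_f ≈ 47.4 °C

T_f is the heat-capacity-weighted average of the initial temperatures:
T_f = (18.09*212 + 1144.6*44.8) / (18.09 + 1144.6)
    = 55113 / 1162.7 ≈ 47.40 °C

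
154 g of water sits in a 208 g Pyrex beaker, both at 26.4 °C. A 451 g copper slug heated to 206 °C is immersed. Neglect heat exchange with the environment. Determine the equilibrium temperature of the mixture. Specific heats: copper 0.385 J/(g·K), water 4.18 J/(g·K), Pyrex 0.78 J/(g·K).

T_f is the heat-capacity-weighted average of the initial temperatures:
T_f = (173.63·206 + 643.72·26.4 + 162.24·26.4) / (173.63 + 643.72 + 162.24)
    = 57046 / 979.59 ≈ 58.23 °C

T_f ≈ 58.2 °C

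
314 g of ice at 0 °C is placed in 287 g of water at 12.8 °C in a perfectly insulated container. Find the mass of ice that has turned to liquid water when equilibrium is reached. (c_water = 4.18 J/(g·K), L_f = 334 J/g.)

Water can give up m c ΔT = 287×4.18×12.8 = 15356 J before reaching 0 °C.
Melting all 314 g of ice would need 314×334 = 104876 J.
15356 J < 104876 J, so only part of the ice melts and the system sits at 0 °C.
Mass melted = 15356/334 ≈ 45.97 g.

m_melted ≈ 46 g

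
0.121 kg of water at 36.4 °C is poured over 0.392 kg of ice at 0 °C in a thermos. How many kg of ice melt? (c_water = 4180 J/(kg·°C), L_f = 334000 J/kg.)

m_melted ≈ 0.0551 kg

Heat available from the water dropping to 0 °C: 0.121·4180·36.4 = 18410 J.
Melting all 0.392 kg of ice would need 0.392·334000 = 130928 J.
That's not enough to melt it all — equilibrium is at 0 °C with ice remaining.
m_melted·334000 = 18410  ⇒  m_melted ≈ 0.05512 kg.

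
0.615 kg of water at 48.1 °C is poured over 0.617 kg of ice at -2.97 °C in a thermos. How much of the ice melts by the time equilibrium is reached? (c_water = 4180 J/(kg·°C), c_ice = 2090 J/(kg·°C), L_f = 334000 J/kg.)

m_melted ≈ 0.359 kg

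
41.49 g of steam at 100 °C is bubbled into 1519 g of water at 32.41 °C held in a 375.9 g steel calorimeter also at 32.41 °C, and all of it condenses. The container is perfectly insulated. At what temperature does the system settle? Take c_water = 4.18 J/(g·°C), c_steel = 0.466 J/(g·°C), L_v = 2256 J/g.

Energy balance with sensible and latent terms:
latent heat released on condensation: 41.49×2256 = 93601; condensate cools 100→T: 41.49×4.18×(T − 100) = 173.43(T − 100); original water: 6349.4(T − 32.41); steel cup: 375.9×0.466×(T − 32.41) = 175.17(T − 32.41)
6698 T = 93601 + 17343 + 211462 = 322406
T ≈ 48.13 °C (< 100 °C, so full condensation is consistent).

T_f ≈ 48.1 °C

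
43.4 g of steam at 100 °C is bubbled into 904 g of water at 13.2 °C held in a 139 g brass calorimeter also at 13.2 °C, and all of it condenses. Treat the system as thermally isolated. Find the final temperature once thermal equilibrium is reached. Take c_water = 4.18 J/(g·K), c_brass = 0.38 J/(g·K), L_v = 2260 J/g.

Net heat exchanged in the isolated system is zero:
latent heat released on condensation: 43.4·2260 = 98084
  condensate cools 100→T: 43.4·4.18·(T − 100) = 181.41(T − 100)
  water warms: 904·4.18·(T − 13.2) = 3778.7(T − 13.2)
  cup: 52.82(T − 13.2)
4013 T = 98084 + 18141 + 50576 = 166802
T ≈ 41.57 °C (< 100 °C, so full condensation is consistent).

T_f ≈ 41.6 °C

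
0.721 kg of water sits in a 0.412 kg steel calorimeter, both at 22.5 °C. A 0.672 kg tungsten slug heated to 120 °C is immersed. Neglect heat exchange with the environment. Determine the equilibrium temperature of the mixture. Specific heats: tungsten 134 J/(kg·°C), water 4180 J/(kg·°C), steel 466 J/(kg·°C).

Conservation of energy gives ΣQ = 0:
0.672*134*(T − 120) + 0.721*4180*(T − 22.5) + 0.412*466*(T − 22.5) = 0
3295.8 T = 82936
T ≈ 25.16 °C

T_f ≈ 25.2 °C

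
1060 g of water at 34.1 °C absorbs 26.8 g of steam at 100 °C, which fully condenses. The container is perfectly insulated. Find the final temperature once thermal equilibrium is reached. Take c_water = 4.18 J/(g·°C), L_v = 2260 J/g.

T_f ≈ 49.1 °C

Net heat exchanged in the isolated system is zero:
latent heat released on condensation: 26.8×2260 = 60568; condensate cools 100→T: 26.8×4.18×(T − 100) = 112.02(T − 100); water warms: 1060×4.18×(T − 34.1) = 4430.8(T − 34.1)
4542.8 T = 60568 + 11202 + 151090 = 222861
T ≈ 49.06 °C, under the boiling point, so the assumption holds.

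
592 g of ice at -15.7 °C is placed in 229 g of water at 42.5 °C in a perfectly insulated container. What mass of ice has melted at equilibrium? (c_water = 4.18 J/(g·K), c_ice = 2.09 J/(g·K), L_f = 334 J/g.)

m_melted ≈ 63.6 g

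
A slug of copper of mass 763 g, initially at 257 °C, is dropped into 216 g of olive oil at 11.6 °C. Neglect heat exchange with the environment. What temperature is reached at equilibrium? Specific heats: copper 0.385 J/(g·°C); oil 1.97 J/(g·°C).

T_f ≈ 111.8 °C

|Q_copper| = |Q_oil|:
763·0.385·(257 − T) = 216·1.97·(T − 11.6)
293.75(257 − T) = 425.52(T − 11.6)
719.27 T = 80431  ⇒  T ≈ 111.82 °C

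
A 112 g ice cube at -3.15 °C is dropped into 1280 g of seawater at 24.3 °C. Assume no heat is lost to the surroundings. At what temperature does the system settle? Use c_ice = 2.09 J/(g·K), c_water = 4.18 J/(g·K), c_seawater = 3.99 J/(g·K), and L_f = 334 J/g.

T_f ≈ 15.4 °C

Conservation of energy gives ΣQ = 0:
ice -3.15→0 °C: 112×2.09×3.15 = 737.35; latent heat to melt: 112×334 = 37408; warm the meltwater: 468.16 T; seawater cools: 1280×3.99×(T − 24.3) = 5107.2(T − 24.3)
5575.4 T = 124105 − 38145 = 85960
T ≈ 15.42 °C. Since T > 0 °C, the all-ice-melts assumption holds.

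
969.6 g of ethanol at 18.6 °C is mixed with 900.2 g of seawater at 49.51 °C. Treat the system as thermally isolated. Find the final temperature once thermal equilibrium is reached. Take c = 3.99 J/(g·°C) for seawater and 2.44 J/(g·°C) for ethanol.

T_f ≈ 37.2 °C

Energy conservation, ΣQ = 0:
900.2*3.99*(T − 49.51) + 969.6*2.44*(T − 18.6) = 0
3591.8(T − 49.51) + 2365.8(T − 18.6) = 0
5957.6 T = 221834
T ≈ 37.24 °C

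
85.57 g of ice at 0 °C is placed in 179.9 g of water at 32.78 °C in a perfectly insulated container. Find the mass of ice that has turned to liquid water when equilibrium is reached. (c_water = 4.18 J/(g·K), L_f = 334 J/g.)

m_melted ≈ 73.8 g

Cooling the water to 0 °C releases 179.9·4.18·32.78 = 24650 J.
Melting all 85.57 g of ice would need 85.57·334 = 28580 J.
That's not enough to melt it all — equilibrium is at 0 °C with ice remaining.
m_melt = 24650 / L_f = 73.8 g.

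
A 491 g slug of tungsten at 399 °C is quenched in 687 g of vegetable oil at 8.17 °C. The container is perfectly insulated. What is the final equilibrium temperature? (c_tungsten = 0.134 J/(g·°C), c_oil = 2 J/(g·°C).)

T_f ≈ 26.0 °C

Net heat exchanged in the isolated system is zero:
491·0.134·(T − 399) + 687·2·(T − 8.17) = 0
(65.79 + 1374) T = 65.79·399 + 1374·8.17
T = 37477/1439.8 ≈ 26.03 °C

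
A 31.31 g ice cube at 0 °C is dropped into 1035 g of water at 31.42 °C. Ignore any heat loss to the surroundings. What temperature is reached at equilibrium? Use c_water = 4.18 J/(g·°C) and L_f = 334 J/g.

Energy balance with sensible and latent terms:
melt ice: 31.31×334 = 10458; meltwater 0→T: 31.31×4.18×T = 130.88 T; water cools: 1035×4.18×(T − 31.42) = 4326.3(T − 31.42)
4457.2 T = 135932 − 10458 = 125475
T ≈ 28.15 °C — above 0 °C, consistent with complete melting.

T_f ≈ 28.2 °C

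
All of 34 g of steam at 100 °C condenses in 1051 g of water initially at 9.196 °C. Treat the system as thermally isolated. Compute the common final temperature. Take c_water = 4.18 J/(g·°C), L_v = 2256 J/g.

T_f ≈ 29.0 °C

Heat gained plus heat lost sum to zero:
steam→water at 100 °C releases m L_v = 34·2256 = 76704; condensed water 100 °C→T: 142.12(T − 100); water warms: 1051·4.18·(T − 9.196) = 4393.2(T − 9.196)
4535.3 T = 76704 + 14212 + 40400 = 131316
T ≈ 28.95 °C (< 100 °C, so full condensation is consistent).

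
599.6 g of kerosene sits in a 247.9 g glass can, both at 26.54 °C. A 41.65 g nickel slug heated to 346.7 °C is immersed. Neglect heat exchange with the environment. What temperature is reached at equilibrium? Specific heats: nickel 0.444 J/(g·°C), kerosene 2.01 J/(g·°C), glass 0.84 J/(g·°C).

T_f ≈ 30.7 °C

Heat gained plus heat lost sum to zero:
41.65×0.444×(T − 346.7) + 599.6×2.01×(T − 26.54) + 247.9×0.84×(T − 26.54) = 0
18.49(T − 346.7) + 1205.2(T − 26.54) + 208.24(T − 26.54) = 0
(18.49 + 1205.2 + 208.24) T = 18.49×346.7 + 1205.2×26.54 + 208.24×26.54
T = 43924 / 1431.9 = 30.7 °C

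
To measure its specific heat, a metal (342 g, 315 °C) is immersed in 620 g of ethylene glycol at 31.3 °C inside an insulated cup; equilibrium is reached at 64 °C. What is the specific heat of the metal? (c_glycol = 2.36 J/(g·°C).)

m_s c (T_s − T_f) = m_glycol c_glycol (T_f − T_0):
342×c×(315 − 64) = 620×2.36×(64 − 31.3)
85842 c = 47847  ⇒  c ≈ 0.5574 J/(g·°C)

c ≈ 0.557 J/(g·°C)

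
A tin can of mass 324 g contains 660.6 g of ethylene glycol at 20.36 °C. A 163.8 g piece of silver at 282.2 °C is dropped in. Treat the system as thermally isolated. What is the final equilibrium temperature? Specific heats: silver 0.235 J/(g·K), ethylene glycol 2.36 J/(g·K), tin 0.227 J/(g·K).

T_f ≈ 26.4 °C

Net heat exchanged in the isolated system is zero:
163.8·0.235·(T − 282.2) + 660.6·2.36·(T − 20.36) + 324·0.227·(T − 20.36) = 0
38.49(T − 282.2) + 1559(T − 20.36) + 73.55(T − 20.36) = 0
1671.1 T = 44102
T = 44102/1671.1 ≈ 26.39 °C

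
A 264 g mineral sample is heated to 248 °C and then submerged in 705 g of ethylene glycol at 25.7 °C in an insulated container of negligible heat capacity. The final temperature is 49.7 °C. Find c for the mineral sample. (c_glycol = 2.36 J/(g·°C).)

c ≈ 0.763 J/(g·°C)

Let T be the final temperature. ΣQ_i = 0:
264·c·(49.7 − 248) + 705·2.36·(49.7 − 25.7) = 0
-52351 c = -39931
c = -39931/-52351 ≈ 0.7628 J/(g·°C)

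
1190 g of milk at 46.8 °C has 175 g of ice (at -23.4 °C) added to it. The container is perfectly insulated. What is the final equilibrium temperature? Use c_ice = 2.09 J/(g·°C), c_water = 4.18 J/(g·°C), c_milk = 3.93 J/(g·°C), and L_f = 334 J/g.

T_f ≈ 28.1 °C

Conservation of energy gives ΣQ = 0:
ice -23.4→0 °C: 175×2.09×23.4 = 8558.5
  fusion: m_ice L_f = 175×334 = 58450
  meltwater 0→T: 175×4.18×T = 731.5 T
  milk cools: 1190×3.93×(T − 46.8) = 4676.7(T − 46.8)
5408.2 T = 218870 − 67009 = 151861
T ≈ 28.08 °C — above 0 °C, consistent with complete melting.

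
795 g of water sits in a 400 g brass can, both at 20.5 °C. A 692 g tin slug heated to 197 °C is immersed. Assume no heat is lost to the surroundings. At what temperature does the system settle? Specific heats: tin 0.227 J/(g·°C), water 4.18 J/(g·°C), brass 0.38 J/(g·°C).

T_f ≈ 28.1 °C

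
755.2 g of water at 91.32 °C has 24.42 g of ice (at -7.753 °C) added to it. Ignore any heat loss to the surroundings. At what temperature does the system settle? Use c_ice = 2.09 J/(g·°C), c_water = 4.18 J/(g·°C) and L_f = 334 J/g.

T_f ≈ 85.8 °C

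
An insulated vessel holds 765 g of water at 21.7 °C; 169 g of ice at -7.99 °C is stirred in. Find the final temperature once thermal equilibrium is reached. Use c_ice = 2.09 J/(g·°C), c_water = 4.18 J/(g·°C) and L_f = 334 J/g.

T_f ≈ 2.6 °C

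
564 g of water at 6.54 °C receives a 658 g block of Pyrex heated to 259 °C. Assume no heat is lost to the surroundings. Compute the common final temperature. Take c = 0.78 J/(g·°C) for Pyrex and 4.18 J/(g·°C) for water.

T_f ≈ 51.7 °C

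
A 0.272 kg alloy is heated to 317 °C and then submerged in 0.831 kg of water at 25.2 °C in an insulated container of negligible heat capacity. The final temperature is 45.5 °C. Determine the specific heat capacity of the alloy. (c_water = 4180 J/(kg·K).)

Conservation of energy gives ΣQ = 0:
0.272×c×(45.5 − 317) + 0.831×4180×(45.5 − 25.2) = 0
-73.85 c = -70514
c = -70514/-73.85 ≈ 954.8 J/(kg·K)

c ≈ 955 J/(kg·K)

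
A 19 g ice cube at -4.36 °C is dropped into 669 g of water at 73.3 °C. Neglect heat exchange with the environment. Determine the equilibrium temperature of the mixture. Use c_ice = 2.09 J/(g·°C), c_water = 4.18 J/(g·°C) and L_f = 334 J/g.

T_f ≈ 69.0 °C

Energy balance with sensible and latent terms:
ice -4.36→0 °C: 19·2.09·4.36 = 173.14; fusion: m_ice L_f = 19·334 = 6346; warm the meltwater: 79.42 T; water: 2796.4(T − 73.3)
2875.8 T = 204978 − 6519.1 = 198458
T ≈ 69.01 °C — above 0 °C, consistent with complete melting.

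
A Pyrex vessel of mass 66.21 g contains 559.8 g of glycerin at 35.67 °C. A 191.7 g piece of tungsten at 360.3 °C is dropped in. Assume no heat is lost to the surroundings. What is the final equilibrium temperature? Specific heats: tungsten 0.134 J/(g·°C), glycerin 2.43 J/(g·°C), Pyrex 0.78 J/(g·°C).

T_f ≈ 41.5 °C

Net heat exchanged in the isolated system is zero:
191.7×0.134×(T − 360.3) + 559.8×2.43×(T − 35.67) + 66.21×0.78×(T − 35.67) = 0
(25.69 + 1360.3 + 51.64) T = 25.69×360.3 + 1360.3×35.67 + 51.64×35.67
T ≈ 41.47 °C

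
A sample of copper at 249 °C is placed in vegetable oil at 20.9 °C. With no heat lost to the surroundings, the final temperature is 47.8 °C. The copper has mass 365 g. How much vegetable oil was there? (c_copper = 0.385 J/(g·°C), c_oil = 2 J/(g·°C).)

m ≈ 526 g

Heat lost by the copper = heat gained by the oil:
365·0.385·(249 − 47.8) = m·2·(47.8 − 20.9)
53.8 m = 28274  ⇒  m ≈ 525.5 g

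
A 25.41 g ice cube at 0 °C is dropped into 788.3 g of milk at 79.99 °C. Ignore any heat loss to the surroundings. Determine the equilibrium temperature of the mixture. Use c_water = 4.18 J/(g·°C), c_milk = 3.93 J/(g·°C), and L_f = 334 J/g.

T_f ≈ 74.7 °C

Heat gained plus heat lost sum to zero:
melt ice: 25.41×334 = 8486.9
  meltwater 0→T: 25.41×4.18×T = 106.21 T
  milk cools: 788.3×3.93×(T − 79.99) = 3098(T − 79.99)
3204.2 T = 247811 − 8486.9 = 239324
T ≈ 74.69 °C (positive, so assuming full melt was valid).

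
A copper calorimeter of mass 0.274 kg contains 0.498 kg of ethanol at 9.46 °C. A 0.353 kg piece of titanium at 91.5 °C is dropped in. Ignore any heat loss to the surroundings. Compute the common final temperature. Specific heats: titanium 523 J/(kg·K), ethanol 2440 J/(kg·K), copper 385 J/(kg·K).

T_f ≈ 19.5 °C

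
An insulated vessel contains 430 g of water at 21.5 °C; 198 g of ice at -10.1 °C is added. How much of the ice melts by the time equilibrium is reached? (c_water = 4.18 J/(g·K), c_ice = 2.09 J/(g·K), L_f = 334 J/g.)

Heat available from the water dropping to 0 °C: 430·4.18·21.5 = 38644 J.
Of that, 198·2.09·10.1 = 4179.6 J goes to bring the ice to 0 °C, leaving 34465 J.
To melt every bit of ice: 198·334 = 66132 J.
34465 J < 66132 J, so only part of the ice melts and the system sits at 0 °C.
Mass melted = 34465/334 ≈ 103.2 g.

m_melted ≈ 103 g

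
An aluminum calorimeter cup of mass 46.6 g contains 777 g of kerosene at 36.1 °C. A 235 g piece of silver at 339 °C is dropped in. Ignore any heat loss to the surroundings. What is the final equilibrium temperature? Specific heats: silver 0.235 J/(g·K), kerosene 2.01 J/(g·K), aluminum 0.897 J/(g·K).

Heat gained plus heat lost sum to zero:
235*0.235*(T − 339) + 777*2.01*(T − 36.1) + 46.6*0.897*(T − 36.1) = 0
55.22(T − 339) + 1561.8(T − 36.1) + 41.8(T − 36.1) = 0
1658.8 T = 76610
T ≈ 46.18 °C

T_f ≈ 46.2 °C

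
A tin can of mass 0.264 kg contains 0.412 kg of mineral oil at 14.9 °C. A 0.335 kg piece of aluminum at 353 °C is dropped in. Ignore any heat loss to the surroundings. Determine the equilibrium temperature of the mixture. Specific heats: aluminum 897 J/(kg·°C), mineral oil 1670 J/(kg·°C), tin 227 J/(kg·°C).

T_f ≈ 111.8 °C

Conservation of energy gives ΣQ = 0:
0.335×897×(T − 353) + 0.412×1670×(T − 14.9) + 0.264×227×(T − 14.9) = 0
(300.5 + 688.04 + 59.93) T = 300.5×353 + 688.04×14.9 + 59.93×14.9
T = 117219/1048.5 ≈ 111.80 °C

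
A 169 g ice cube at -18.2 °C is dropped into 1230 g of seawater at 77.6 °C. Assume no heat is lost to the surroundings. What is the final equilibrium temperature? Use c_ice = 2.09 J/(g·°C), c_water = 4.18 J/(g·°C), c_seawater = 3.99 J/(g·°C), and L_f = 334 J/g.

T_f ≈ 56.6 °C

Heat gained plus heat lost sum to zero:
warm ice to 0 °C: 169·2.09·(0 − (-18.2)) = 6428.4; melt ice: 169·334 = 56446; meltwater 0→T: 169·4.18·T = 706.42 T; seawater: 4907.7(T − 77.6)
5614.1 T = 380838 − 62874 = 317963
T ≈ 56.64 °C. Since T > 0 °C, the all-ice-melts assumption holds.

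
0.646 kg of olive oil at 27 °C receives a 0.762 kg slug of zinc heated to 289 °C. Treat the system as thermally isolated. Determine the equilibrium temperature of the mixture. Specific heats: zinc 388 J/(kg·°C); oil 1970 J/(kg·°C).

T_f = Σ m_i c_i T_i / Σ m_i c_i:
T_f = (295.66×289 + 1272.6×27) / (295.66 + 1272.6)
    = 119805 / 1568.3 ≈ 76.39 °C

T_f ≈ 76.4 °C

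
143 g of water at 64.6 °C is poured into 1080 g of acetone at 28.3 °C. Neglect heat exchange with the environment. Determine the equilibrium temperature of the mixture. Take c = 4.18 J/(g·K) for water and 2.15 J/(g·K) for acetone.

T_f ≈ 35.7 °C

T_f = Σ m_i c_i T_i / Σ m_i c_i:
T_f = (597.74×64.6 + 2322×28.3) / (597.74 + 2322)
    = 104327 / 2919.7 ≈ 35.73 °C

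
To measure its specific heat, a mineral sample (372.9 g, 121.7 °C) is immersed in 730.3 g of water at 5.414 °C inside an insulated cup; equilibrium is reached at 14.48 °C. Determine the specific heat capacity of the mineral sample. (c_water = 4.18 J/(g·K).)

c ≈ 0.692 J/(g·K)

Heat lost by the mineral sample = heat gained by the water:
372.9·c·(121.7 − 14.48) = 730.3·4.18·(14.48 − 5.414)
39982 c = 27675  ⇒  c ≈ 0.6922 J/(g·K)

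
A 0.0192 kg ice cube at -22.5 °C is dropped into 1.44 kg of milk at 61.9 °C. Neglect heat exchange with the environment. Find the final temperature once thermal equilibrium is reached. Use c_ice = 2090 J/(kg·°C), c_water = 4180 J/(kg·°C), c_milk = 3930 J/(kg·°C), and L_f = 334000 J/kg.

Setting the total heat transfer to zero:
ice -22.5→0 °C: 0.0192×2090×22.5 = 902.88
  melt ice: 0.0192×334000 = 6412.8
  warm the meltwater: 80.26 T
  milk: 5659.2(T − 61.9)
5739.5 T = 350304 − 7315.7 = 342989
T ≈ 59.76 °C (positive, so assuming full melt was valid).

T_f ≈ 59.8 °C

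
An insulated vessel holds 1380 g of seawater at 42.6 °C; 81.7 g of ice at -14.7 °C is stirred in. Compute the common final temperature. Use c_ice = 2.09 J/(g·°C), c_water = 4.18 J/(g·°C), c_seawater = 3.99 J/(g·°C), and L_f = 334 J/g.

T_f ≈ 35.0 °C

Setting the total heat transfer to zero:
warm ice to 0 °C: 81.7×2.09×(0 − (-14.7)) = 2510.1
  fusion: m_ice L_f = 81.7×334 = 27288
  meltwater 0→T: 81.7×4.18×T = 341.51 T
  seawater: 5506.2(T − 42.6)
5847.7 T = 234564 − 29798 = 204766
T ≈ 35.02 °C — above 0 °C, consistent with complete melting.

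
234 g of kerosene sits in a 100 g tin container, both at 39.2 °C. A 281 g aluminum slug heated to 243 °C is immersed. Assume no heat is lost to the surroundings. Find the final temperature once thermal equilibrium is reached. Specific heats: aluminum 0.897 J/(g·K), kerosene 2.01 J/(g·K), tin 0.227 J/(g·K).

Energy conservation, ΣQ = 0:
281×0.897×(T − 243) + 234×2.01×(T − 39.2) + 100×0.227×(T − 39.2) = 0
252.06(T − 243) + 470.34(T − 39.2) + 22.7(T − 39.2) = 0
(252.06 + 470.34 + 22.7) T = 252.06×243 + 470.34×39.2 + 22.7×39.2
T = 80577/745.1 ≈ 108.14 °C

T_f ≈ 108.1 °C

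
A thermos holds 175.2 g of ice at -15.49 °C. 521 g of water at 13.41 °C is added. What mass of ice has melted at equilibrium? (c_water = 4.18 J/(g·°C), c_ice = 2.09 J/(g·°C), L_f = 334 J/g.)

m_melted ≈ 70.5 g

Heat available from the water dropping to 0 °C: 521·4.18·13.41 = 29204 J.
Warming the ice to 0 °C takes 175.2·2.09·15.49 = 5671.9 J, leaving 23532 J for melting.
Fully melting the ice requires m_ice L_f = 175.2·334 = 58517 J.
Since 23532 < 58517 J, not all the ice melts; equilibrium is at 0 °C.
Mass melted = 23532/334 ≈ 70.46 g.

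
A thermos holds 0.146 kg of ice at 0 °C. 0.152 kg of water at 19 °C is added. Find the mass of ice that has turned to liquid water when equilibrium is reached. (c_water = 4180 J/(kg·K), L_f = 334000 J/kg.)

m_melted ≈ 0.0361 kg

Water can give up m c ΔT = 0.152·4180·19 = 12072 J before reaching 0 °C.
To melt every bit of ice: 0.146·334000 = 48764 J.
Since 12072 < 48764 J, not all the ice melts; equilibrium is at 0 °C.
Mass melted = 12072/334000 ≈ 0.03614 kg.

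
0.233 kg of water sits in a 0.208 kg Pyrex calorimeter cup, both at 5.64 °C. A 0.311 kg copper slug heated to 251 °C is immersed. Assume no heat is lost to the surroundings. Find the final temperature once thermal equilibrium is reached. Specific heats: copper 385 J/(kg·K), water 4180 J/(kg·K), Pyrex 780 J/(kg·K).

T_f = Σ m_i c_i T_i / Σ m_i c_i:
T_f = (119.73×251 + 973.94×5.64 + 162.24×5.64) / (119.73 + 973.94 + 162.24)
    = 36462 / 1255.9 ≈ 29.03 °C

T_f ≈ 29.0 °C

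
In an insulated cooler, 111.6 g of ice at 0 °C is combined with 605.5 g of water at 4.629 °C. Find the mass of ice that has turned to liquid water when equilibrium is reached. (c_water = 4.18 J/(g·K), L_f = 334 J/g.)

m_melted ≈ 35.1 g

Water can give up m c ΔT = 605.5·4.18·4.629 = 11716 J before reaching 0 °C.
To melt every bit of ice: 111.6·334 = 37274 J.
11716 J < 37274 J, so only part of the ice melts and the system sits at 0 °C.
m_melted·334 = 11716  ⇒  m_melted ≈ 35.08 g.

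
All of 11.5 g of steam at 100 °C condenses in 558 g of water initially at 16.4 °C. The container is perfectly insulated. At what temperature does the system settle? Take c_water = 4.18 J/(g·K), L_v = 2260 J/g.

Setting the total heat transfer to zero:
latent heat released on condensation: 11.5·2260 = 25990; condensate cools 100→T: 11.5·4.18·(T − 100) = 48.07(T − 100); original water: 2332.4(T − 16.4)
2380.5 T = 25990 + 4807 + 38252 = 69049
T ≈ 29.01 °C, under the boiling point, so the assumption holds.

T_f ≈ 29.0 °C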